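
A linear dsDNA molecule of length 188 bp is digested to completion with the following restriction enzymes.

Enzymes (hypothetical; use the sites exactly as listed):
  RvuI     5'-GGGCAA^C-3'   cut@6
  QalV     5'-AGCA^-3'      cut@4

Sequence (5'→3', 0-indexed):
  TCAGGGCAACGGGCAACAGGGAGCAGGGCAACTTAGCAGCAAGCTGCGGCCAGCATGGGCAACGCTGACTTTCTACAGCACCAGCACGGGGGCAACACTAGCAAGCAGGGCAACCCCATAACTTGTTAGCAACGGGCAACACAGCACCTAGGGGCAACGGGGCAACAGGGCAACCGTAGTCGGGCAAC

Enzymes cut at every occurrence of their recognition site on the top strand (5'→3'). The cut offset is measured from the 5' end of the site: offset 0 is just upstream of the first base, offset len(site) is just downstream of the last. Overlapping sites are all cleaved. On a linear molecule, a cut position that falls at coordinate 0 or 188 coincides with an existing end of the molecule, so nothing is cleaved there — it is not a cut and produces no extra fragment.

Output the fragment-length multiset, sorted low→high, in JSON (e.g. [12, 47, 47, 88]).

Per-enzyme occurrences:
  RvuI (GGGCAAC, off=6): starts [3, 10, 25, 56, 89, 107, 133, 151, 159, 167, 181] → cuts [9, 16, 31, 62, 95, 113, 139, 157, 165, 173, 187]
  QalV (AGCA, off=4): starts [21, 34, 37, 51, 76, 82, 99, 103, 127, 142] → cuts [25, 38, 41, 55, 80, 86, 103, 107, 131, 146]

Pooled cuts: [9, 16, 25, 31, 38, 41, 55, 62, 80, 86, 95, 103, 107, 113, 131, 139, 146, 157, 165, 173, 187]

Fragments:
  [0,9): 9 bp
  [9,16): 7 bp
  [16,25): 9 bp
  [25,31): 6 bp
  [31,38): 7 bp
  [38,41): 3 bp
  [41,55): 14 bp
  [55,62): 7 bp
  [62,80): 18 bp
  [80,86): 6 bp
  [86,95): 9 bp
  [95,103): 8 bp
  [103,107): 4 bp
  [107,113): 6 bp
  [113,131): 18 bp
  [131,139): 8 bp
  [139,146): 7 bp
  [146,157): 11 bp
  [157,165): 8 bp
  [165,173): 8 bp
  [173,187): 14 bp
  [187,188): 1 bp

[1,3,4,6,6,6,7,7,7,7,8,8,8,8,9,9,9,11,14,14,18,18]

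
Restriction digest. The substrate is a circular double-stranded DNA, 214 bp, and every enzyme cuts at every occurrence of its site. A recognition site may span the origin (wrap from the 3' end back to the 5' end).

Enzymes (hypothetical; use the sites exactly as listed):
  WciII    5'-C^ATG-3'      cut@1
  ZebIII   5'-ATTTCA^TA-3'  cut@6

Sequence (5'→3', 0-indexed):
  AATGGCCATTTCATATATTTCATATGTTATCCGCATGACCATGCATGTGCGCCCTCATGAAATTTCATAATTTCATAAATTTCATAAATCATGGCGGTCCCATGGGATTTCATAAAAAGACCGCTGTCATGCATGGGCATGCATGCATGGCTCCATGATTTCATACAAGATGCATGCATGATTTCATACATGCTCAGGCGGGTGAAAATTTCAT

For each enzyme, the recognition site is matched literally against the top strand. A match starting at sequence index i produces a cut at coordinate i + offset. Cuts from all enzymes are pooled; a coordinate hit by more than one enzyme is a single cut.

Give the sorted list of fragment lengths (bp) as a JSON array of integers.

[3,4,4,4,4,4,6,6,6,8,8,9,9,9,9,10,11,11,11,12,12,14,16,24]

Per-enzyme occurrences:
  WciII CATG/1: at [33, 39, 43, 55, 89, 100, 127, 131, 137, 141, 145, 153, 172, 176, 188] ⇒ [34, 40, 44, 56, 90, 101, 128, 132, 138, 142, 146, 154, 173, 177, 189]
  ZebIII ATTTCATA/6: at [7, 16, 61, 69, 78, 106, 157, 180, 207] ⇒ [13, 22, 67, 75, 84, 112, 163, 186, 213]

Pooled cuts: [13, 22, 34, 40, 44, 56, 67, 75, 84, 90, 101, 112, 128, 132, 138, 142, 146, 154, 163, 173, 177, 186, 189, 213]

Fragment lengths:
  13→22: 9 bp
  22→34: 12 bp
  34→40: 6 bp
  40→44: 4 bp
  44→56: 12 bp
  56→67: 11 bp
  67→75: 8 bp
  75→84: 9 bp
  84→90: 6 bp
  90→101: 11 bp
  101→112: 11 bp
  112→128: 16 bp
  128→132: 4 bp
  132→138: 6 bp
  138→142: 4 bp
  142→146: 4 bp
  146→154: 8 bp
  154→163: 9 bp
  163→173: 10 bp
  173→177: 4 bp
  177→186: 9 bp
  186→189: 3 bp
  189→213: 24 bp
  213→13 (wrap): 214-213+13 = 14 bp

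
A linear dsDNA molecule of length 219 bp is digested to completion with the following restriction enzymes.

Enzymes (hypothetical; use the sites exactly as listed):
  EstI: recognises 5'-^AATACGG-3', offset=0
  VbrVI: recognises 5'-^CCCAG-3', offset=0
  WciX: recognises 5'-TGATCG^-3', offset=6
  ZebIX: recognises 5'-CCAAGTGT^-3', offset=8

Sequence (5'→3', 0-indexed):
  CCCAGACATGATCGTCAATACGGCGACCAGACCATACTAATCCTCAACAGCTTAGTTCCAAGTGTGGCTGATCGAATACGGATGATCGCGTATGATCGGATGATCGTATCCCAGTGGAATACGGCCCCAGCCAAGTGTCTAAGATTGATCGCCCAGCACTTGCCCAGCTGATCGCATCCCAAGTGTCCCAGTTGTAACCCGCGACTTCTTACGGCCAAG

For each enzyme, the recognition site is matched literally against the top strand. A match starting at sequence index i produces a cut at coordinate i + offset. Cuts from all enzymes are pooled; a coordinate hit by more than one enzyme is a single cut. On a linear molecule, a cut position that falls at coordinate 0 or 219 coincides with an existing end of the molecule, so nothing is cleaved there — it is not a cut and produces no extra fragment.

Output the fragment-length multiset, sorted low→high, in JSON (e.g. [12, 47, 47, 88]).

Site scan:
  EstI (AATACGG, off=0): starts [16, 74, 117] → cuts [16, 74, 117]
  VbrVI (CCCAG, off=0): starts [0, 109, 125, 151, 162, 186] → cuts [109, 125, 151, 162, 186] (position 0 is a terminus of the linear molecule — no cut)
  WciX (TGATCG, off=6): starts [8, 68, 82, 92, 100, 145, 168] → cuts [14, 74, 88, 98, 106, 151, 174]
  ZebIX (CCAAGTGT, off=8): starts [57, 130, 178] → cuts [65, 138, 186]

All cut coordinates (distinct, sorted): [14, 16, 65, 74, 88, 98, 106, 109, 117, 125, 138, 151, 162, 174, 186]

Fragment lengths:
  [0,14): 14 bp
  [14,16): 2 bp
  [16,65): 49 bp
  [65,74): 9 bp
  [74,88): 14 bp
  [88,98): 10 bp
  [98,106): 8 bp
  [106,109): 3 bp
  [109,117): 8 bp
  [117,125): 8 bp
  [125,138): 13 bp
  [138,151): 13 bp
  [151,162): 11 bp
  [162,174): 12 bp
  [174,186): 12 bp
  [186,219): 33 bp

[2,3,8,8,8,9,10,11,12,12,13,13,14,14,33,49]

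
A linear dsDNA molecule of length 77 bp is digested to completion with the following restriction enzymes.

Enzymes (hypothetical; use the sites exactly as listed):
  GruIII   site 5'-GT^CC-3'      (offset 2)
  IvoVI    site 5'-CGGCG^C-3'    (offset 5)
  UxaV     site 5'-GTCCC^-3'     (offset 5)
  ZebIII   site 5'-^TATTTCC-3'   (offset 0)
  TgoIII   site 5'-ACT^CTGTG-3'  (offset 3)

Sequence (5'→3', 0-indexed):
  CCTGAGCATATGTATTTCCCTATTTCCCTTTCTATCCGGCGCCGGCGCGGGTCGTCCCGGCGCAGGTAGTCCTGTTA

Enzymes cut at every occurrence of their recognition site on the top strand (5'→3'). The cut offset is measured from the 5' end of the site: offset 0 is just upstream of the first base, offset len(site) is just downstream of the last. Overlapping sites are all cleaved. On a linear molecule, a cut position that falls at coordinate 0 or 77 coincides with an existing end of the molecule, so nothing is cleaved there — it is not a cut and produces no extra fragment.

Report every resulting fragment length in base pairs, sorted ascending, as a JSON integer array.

[3,4,6,7,8,8,8,12,21]

Site scan:
  GruIII GTCC/2: at [53, 68] ⇒ [55, 70]
  IvoVI CGGCGC/5: at [36, 42, 57] ⇒ [41, 47, 62]
  UxaV GTCCC/5: at [53] ⇒ [58]
  ZebIII TATTTCC/0: at [12, 20] ⇒ [12, 20]
  TgoIII (ACTCTGTG, off=3): no sites

All cut coordinates (distinct, sorted): [12, 20, 41, 47, 55, 58, 62, 70]

Fragment lengths:
  [0,12): 12 bp
  [12,20): 8 bp
  [20,41): 21 bp
  [41,47): 6 bp
  [47,55): 8 bp
  [55,58): 3 bp
  [58,62): 4 bp
  [62,70): 8 bp
  [70,77): 7 bp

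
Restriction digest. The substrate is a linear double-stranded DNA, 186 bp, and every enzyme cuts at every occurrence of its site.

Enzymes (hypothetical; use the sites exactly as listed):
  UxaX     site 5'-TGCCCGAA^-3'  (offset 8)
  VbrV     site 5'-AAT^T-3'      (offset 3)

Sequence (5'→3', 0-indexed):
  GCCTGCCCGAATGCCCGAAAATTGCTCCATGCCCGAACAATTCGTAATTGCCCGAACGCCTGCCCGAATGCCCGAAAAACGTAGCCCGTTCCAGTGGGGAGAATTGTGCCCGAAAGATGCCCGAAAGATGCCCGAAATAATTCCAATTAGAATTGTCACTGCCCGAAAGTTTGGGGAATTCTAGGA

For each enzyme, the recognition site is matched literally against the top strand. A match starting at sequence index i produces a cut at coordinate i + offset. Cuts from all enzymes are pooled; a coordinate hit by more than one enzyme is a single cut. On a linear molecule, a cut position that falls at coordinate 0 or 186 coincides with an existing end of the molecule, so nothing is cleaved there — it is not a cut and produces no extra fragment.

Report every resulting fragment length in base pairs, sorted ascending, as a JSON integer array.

Scan for sites:
  UxaX (TGCCCGAA, off=8): starts [3, 11, 29, 48, 60, 68, 106, 117, 128, 159] → cuts [11, 19, 37, 56, 68, 76, 114, 125, 136, 167]
  VbrV (AATT, off=3): starts [19, 38, 45, 101, 138, 144, 150, 176] → cuts [22, 41, 48, 104, 141, 147, 153, 179]

Pooled cuts: [11, 19, 22, 37, 41, 48, 56, 68, 76, 104, 114, 125, 136, 141, 147, 153, 167, 179]

Fragment lengths:
  [0,11): 11 bp
  [11,19): 8 bp
  [19,22): 3 bp
  [22,37): 15 bp
  [37,41): 4 bp
  [41,48): 7 bp
  [48,56): 8 bp
  [56,68): 12 bp
  [68,76): 8 bp
  [76,104): 28 bp
  [104,114): 10 bp
  [114,125): 11 bp
  [125,136): 11 bp
  [136,141): 5 bp
  [141,147): 6 bp
  [147,153): 6 bp
  [153,167): 14 bp
  [167,179): 12 bp
  [179,186): 7 bp

[3,4,5,6,6,7,7,8,8,8,10,11,11,11,12,12,14,15,28]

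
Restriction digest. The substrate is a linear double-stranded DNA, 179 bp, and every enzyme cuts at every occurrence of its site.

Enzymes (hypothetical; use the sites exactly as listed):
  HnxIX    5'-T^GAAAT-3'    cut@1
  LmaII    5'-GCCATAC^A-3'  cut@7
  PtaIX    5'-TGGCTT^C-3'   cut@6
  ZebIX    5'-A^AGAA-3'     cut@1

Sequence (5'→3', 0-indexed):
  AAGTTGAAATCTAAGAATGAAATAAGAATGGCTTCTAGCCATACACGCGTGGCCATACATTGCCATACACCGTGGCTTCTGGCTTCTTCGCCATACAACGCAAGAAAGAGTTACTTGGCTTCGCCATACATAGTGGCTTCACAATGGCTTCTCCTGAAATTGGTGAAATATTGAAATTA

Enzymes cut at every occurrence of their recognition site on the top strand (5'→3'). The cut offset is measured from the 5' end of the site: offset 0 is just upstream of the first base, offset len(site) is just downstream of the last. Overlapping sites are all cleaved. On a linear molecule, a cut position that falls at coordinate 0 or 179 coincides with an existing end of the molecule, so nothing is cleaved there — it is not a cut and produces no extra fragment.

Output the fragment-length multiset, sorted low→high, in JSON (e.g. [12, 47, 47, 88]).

[5,5,5,6,6,7,7,8,8,8,9,10,10,10,10,10,11,11,14,19]

Scan for sites:
  HnxIX TGAAAT/1: at [4, 17, 154, 163, 171] ⇒ [5, 18, 155, 164, 172]
  LmaII GCCATACA/7: at [37, 51, 61, 89, 122] ⇒ [44, 58, 68, 96, 129]
  PtaIX TGGCTTC/6: at [28, 72, 79, 115, 133, 144] ⇒ [34, 78, 85, 121, 139, 150]
  ZebIX AAGAA/1: at [12, 23, 101] ⇒ [13, 24, 102]

All cut coordinates (distinct, sorted): [5, 13, 18, 24, 34, 44, 58, 68, 78, 85, 96, 102, 121, 129, 139, 150, 155, 164, 172]

Fragments:
  [0,5): 5 bp
  [5,13): 8 bp
  [13,18): 5 bp
  [18,24): 6 bp
  [24,34): 10 bp
  [34,44): 10 bp
  [44,58): 14 bp
  [58,68): 10 bp
  [68,78): 10 bp
  [78,85): 7 bp
  [85,96): 11 bp
  [96,102): 6 bp
  [102,121): 19 bp
  [121,129): 8 bp
  [129,139): 10 bp
  [139,150): 11 bp
  [150,155): 5 bp
  [155,164): 9 bp
  [164,172): 8 bp
  [172,179): 7 bp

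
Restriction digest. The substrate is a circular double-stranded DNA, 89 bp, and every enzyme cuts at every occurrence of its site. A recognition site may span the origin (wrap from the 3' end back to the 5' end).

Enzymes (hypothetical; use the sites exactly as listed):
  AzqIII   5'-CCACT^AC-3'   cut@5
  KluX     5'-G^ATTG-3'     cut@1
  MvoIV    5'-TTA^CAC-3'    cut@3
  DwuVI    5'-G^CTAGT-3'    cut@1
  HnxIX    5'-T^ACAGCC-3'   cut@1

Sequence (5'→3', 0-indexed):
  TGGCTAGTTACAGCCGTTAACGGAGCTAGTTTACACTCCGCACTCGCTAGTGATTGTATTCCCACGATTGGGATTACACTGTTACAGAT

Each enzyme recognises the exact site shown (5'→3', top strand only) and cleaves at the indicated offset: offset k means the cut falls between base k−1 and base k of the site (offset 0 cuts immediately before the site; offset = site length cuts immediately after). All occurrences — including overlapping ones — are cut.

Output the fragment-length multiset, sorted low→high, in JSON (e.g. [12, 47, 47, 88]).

[5,6,6,8,10,11,13,14,16]

Per-enzyme occurrences:
  AzqIII (CCACTAC, off=5): no sites
  KluX GATTG/1: at [51, 65, 86] ⇒ [52, 66, 87]
  MvoIV TTACAC/3: at [30, 73] ⇒ [33, 76]
  DwuVI GCTAGT/1: at [2, 24, 45] ⇒ [3, 25, 46]
  HnxIX TACAGCC/1: at [8] ⇒ [9]

All cut coordinates (distinct, sorted): [3, 9, 25, 33, 46, 52, 66, 76, 87]

Fragment lengths:
  3→9: 6 bp
  9→25: 16 bp
  25→33: 8 bp
  33→46: 13 bp
  46→52: 6 bp
  52→66: 14 bp
  66→76: 10 bp
  76→87: 11 bp
  87→3 (wrap): 89-87+3 = 5 bp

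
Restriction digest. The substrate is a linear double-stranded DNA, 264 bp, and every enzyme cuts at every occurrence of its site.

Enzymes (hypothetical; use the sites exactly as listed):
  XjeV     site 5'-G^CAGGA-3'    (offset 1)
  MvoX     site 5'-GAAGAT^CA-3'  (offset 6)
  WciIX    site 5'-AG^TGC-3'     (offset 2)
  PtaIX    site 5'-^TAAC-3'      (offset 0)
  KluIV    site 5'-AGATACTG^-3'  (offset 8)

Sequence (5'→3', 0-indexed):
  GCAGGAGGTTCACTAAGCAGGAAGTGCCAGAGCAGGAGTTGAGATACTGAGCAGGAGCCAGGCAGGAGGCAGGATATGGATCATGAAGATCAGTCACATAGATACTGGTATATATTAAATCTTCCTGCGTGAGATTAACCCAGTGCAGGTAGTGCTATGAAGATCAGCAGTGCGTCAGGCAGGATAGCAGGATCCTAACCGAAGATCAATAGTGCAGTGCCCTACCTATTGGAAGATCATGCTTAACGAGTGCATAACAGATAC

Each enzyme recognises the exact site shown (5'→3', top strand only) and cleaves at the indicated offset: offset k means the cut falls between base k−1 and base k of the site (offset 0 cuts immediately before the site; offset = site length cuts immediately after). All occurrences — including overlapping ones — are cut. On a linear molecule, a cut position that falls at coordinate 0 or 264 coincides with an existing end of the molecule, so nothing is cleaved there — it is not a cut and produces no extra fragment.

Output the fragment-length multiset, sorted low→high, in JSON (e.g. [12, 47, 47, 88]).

Site scan:
  XjeV (GCAGGA, off=1): starts [0, 16, 31, 50, 61, 68, 178, 186] → cuts [1, 17, 32, 51, 62, 69, 179, 187]
  MvoX (GAAGATCA, off=6): starts [84, 158, 200, 231] → cuts [90, 164, 206, 237]
  WciIX (AGTGC, off=2): starts [22, 141, 150, 168, 210, 215, 248] → cuts [24, 143, 152, 170, 212, 217, 250]
  PtaIX (TAAC, off=0): starts [135, 195, 243, 254] → cuts [135, 195, 243, 254]
  KluIV (AGATACTG, off=8): starts [41, 99] → cuts [49, 107]

All cut coordinates (distinct, sorted): [1, 17, 24, 32, 49, 51, 62, 69, 90, 107, 135, 143, 152, 164, 170, 179, 187, 195, 206, 212, 217, 237, 243, 250, 254]

Fragment lengths:
  [0,1): 1 bp
  [1,17): 16 bp
  [17,24): 7 bp
  [24,32): 8 bp
  [32,49): 17 bp
  [49,51): 2 bp
  [51,62): 11 bp
  [62,69): 7 bp
  [69,90): 21 bp
  [90,107): 17 bp
  [107,135): 28 bp
  [135,143): 8 bp
  [143,152): 9 bp
  [152,164): 12 bp
  [164,170): 6 bp
  [170,179): 9 bp
  [179,187): 8 bp
  [187,195): 8 bp
  [195,206): 11 bp
  [206,212): 6 bp
  [212,217): 5 bp
  [217,237): 20 bp
  [237,243): 6 bp
  [243,250): 7 bp
  [250,254): 4 bp
  [254,264): 10 bp

[1,2,4,5,6,6,6,7,7,7,8,8,8,8,9,9,10,11,11,12,16,17,17,20,21,28]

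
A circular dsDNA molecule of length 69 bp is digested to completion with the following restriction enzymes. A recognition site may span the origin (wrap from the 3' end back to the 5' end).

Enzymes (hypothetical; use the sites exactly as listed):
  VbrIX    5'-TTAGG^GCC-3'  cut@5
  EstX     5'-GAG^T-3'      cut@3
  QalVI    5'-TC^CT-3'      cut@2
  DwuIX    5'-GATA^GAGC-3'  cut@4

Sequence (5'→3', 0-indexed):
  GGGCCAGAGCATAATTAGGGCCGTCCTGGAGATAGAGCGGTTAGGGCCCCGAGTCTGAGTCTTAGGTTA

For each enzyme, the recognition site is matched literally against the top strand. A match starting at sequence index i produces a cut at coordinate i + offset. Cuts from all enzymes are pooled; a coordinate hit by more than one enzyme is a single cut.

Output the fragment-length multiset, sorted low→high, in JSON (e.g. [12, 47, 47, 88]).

[6,6,8,9,11,12,17]

Site scan:
  VbrIX TTAGGGCC/5: at [14, 40, 66] ⇒ [2, 19, 45]
  EstX GAGT/3: at [50, 56] ⇒ [53, 59]
  QalVI TCCT/2: at [23] ⇒ [25]
  DwuIX GATAGAGC/4: at [30] ⇒ [34]

All cut coordinates (distinct, sorted): [2, 19, 25, 34, 45, 53, 59]

Fragment lengths:
  2→19: 17 bp
  19→25: 6 bp
  25→34: 9 bp
  34→45: 11 bp
  45→53: 8 bp
  53→59: 6 bp
  59→2 (wrap): 69-59+2 = 12 bp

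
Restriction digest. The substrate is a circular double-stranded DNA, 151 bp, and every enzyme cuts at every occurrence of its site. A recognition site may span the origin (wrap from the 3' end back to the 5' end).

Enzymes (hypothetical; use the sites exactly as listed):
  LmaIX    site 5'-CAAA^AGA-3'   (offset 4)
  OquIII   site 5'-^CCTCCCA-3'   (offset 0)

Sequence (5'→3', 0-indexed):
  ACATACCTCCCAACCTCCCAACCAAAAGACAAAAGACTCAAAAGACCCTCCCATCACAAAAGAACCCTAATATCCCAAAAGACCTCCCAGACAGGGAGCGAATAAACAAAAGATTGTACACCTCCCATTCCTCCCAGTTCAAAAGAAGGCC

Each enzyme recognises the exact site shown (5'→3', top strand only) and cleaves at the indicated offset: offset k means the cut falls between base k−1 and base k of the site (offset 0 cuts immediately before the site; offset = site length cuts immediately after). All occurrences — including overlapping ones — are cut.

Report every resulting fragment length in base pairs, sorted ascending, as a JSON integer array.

[3,4,7,8,9,9,10,13,13,14,14,19,28]

Per-enzyme occurrences:
  LmaIX (CAAAAGA, off=4): starts [22, 29, 38, 56, 75, 106, 139] → cuts [26, 33, 42, 60, 79, 110, 143]
  OquIII (CCTCCCA, off=0): starts [5, 13, 46, 82, 120, 129] → cuts [5, 13, 46, 82, 120, 129]

All cut coordinates (distinct, sorted): [5, 13, 26, 33, 42, 46, 60, 79, 82, 110, 120, 129, 143]

Fragment lengths:
  5→13: 8 bp
  13→26: 13 bp
  26→33: 7 bp
  33→42: 9 bp
  42→46: 4 bp
  46→60: 14 bp
  60→79: 19 bp
  79→82: 3 bp
  82→110: 28 bp
  110→120: 10 bp
  120→129: 9 bp
  129→143: 14 bp
  143→5 (wrap): 151-143+5 = 13 bp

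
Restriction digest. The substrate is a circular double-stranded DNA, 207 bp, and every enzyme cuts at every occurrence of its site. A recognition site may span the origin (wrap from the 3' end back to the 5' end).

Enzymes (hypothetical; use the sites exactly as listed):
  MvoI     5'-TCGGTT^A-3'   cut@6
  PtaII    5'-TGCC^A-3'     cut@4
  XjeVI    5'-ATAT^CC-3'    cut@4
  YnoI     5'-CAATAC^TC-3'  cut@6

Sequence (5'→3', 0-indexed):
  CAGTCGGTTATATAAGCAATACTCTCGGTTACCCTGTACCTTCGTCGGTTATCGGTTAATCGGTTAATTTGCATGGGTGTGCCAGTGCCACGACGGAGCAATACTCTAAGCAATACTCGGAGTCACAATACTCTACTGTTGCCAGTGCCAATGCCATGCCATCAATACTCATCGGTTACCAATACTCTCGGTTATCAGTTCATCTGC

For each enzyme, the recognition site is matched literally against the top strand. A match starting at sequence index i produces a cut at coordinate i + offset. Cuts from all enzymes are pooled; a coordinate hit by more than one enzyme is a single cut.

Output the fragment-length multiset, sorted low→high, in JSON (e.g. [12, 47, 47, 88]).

[5,6,6,6,7,8,8,8,8,8,8,9,12,12,13,15,15,15,18,20]

Site scan:
  MvoI TCGGTTA/6: at [3, 24, 44, 51, 59, 171, 187] ⇒ [9, 30, 50, 57, 65, 177, 193]
  PtaII TGCCA/4: at [79, 85, 139, 145, 151, 156, 204] ⇒ [1, 83, 89, 143, 149, 155, 160]
  XjeVI (ATATCC, off=4): no sites
  YnoI CAATACTC/6: at [16, 98, 110, 125, 162, 179] ⇒ [22, 104, 116, 131, 168, 185]

Pooled cuts: [1, 9, 22, 30, 50, 57, 65, 83, 89, 104, 116, 131, 143, 149, 155, 160, 168, 177, 185, 193]

Fragment lengths:
  1→9: 8 bp
  9→22: 13 bp
  22→30: 8 bp
  30→50: 20 bp
  50→57: 7 bp
  57→65: 8 bp
  65→83: 18 bp
  83→89: 6 bp
  89→104: 15 bp
  104→116: 12 bp
  116→131: 15 bp
  131→143: 12 bp
  143→149: 6 bp
  149→155: 6 bp
  155→160: 5 bp
  160→168: 8 bp
  168→177: 9 bp
  177→185: 8 bp
  185→193: 8 bp
  193→1 (wrap): 207-193+1 = 15 bp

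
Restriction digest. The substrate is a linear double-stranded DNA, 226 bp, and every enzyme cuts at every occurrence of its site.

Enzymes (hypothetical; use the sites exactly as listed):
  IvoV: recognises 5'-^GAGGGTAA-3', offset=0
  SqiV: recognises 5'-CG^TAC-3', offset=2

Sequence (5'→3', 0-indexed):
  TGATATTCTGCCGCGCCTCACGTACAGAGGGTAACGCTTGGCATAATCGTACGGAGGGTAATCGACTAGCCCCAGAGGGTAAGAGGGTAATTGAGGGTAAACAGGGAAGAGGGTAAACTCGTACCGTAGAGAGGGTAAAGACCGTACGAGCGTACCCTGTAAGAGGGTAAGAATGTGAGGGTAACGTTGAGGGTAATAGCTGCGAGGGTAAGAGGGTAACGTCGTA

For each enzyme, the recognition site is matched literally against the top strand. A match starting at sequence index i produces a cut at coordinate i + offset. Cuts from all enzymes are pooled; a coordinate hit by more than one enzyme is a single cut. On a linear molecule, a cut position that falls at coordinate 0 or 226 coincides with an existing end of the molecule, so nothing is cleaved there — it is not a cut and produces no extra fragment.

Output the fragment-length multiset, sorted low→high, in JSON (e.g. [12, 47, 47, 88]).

[4,4,8,8,8,9,10,10,12,13,14,14,15,15,16,21,22,23]

Scan for sites:
  IvoV GAGGGTAA/0: at [26, 53, 74, 82, 92, 108, 130, 162, 176, 188, 203, 211] ⇒ [26, 53, 74, 82, 92, 108, 130, 162, 176, 188, 203, 211]
  SqiV CGTAC/2: at [20, 47, 119, 142, 150] ⇒ [22, 49, 121, 144, 152]

Pooled cuts: [22, 26, 49, 53, 74, 82, 92, 108, 121, 130, 144, 152, 162, 176, 188, 203, 211]

Fragment lengths:
  [0,22): 22 bp
  [22,26): 4 bp
  [26,49): 23 bp
  [49,53): 4 bp
  [53,74): 21 bp
  [74,82): 8 bp
  [82,92): 10 bp
  [92,108): 16 bp
  [108,121): 13 bp
  [121,130): 9 bp
  [130,144): 14 bp
  [144,152): 8 bp
  [152,162): 10 bp
  [162,176): 14 bp
  [176,188): 12 bp
  [188,203): 15 bp
  [203,211): 8 bp
  [211,226): 15 bp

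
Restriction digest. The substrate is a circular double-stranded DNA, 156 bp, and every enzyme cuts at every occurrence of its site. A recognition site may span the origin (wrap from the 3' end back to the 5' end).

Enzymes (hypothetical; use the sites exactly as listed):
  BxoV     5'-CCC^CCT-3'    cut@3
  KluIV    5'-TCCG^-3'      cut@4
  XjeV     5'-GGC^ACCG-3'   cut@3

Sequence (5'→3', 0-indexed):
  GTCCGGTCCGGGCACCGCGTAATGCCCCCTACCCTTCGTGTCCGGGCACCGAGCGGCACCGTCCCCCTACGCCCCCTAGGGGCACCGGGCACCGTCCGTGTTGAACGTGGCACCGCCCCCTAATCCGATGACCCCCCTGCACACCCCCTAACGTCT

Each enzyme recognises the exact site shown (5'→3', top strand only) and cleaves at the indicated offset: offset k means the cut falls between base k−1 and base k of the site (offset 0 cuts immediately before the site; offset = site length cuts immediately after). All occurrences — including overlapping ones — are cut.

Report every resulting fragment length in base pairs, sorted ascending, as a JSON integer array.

Scan for sites:
  BxoV (CCCCCT, off=3): starts [24, 62, 71, 115, 132, 143] → cuts [27, 65, 74, 118, 135, 146]
  KluIV (TCCG, off=4): starts [1, 6, 40, 94, 123] → cuts [5, 10, 44, 98, 127]
  XjeV (GGCACCG, off=3): starts [10, 44, 54, 80, 87, 108] → cuts [13, 47, 57, 83, 90, 111]

All cut coordinates (distinct, sorted): [5, 10, 13, 27, 44, 47, 57, 65, 74, 83, 90, 98, 111, 118, 127, 135, 146]

Fragments:
  5→10: 5 bp
  10→13: 3 bp
  13→27: 14 bp
  27→44: 17 bp
  44→47: 3 bp
  47→57: 10 bp
  57→65: 8 bp
  65→74: 9 bp
  74→83: 9 bp
  83→90: 7 bp
  90→98: 8 bp
  98→111: 13 bp
  111→118: 7 bp
  118→127: 9 bp
  127→135: 8 bp
  135→146: 11 bp
  146→5 (wrap): 156-146+5 = 15 bp

[3,3,5,7,7,8,8,8,9,9,9,10,11,13,14,15,17]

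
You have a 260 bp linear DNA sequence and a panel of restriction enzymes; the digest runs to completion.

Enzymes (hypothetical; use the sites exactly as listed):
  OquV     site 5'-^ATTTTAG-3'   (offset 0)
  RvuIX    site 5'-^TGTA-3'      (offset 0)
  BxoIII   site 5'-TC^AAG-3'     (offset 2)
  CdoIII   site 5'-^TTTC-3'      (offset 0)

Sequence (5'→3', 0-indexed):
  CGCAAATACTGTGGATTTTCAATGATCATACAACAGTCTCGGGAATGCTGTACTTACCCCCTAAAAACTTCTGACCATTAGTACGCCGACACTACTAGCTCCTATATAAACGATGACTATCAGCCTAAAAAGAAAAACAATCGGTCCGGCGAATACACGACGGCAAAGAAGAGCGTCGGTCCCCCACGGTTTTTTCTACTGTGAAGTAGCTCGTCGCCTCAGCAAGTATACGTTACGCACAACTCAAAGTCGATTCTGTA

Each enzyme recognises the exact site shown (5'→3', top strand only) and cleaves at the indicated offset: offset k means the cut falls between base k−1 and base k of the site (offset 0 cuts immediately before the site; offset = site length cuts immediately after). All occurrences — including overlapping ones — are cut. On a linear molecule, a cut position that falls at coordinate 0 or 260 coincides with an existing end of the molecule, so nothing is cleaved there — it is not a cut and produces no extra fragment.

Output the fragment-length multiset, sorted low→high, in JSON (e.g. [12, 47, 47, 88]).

Site scan:
  OquV (ATTTTAG, off=0): no sites
  RvuIX TGTA/0: at [48, 256] ⇒ [48, 256]
  BxoIII (TCAAG, off=2): no sites
  CdoIII TTTC/0: at [16, 192] ⇒ [16, 192]

Pooled cuts: [16, 48, 192, 256]

Fragment lengths:
  [0,16): 16 bp
  [16,48): 32 bp
  [48,192): 144 bp
  [192,256): 64 bp
  [256,260): 4 bp

[4,16,32,64,144]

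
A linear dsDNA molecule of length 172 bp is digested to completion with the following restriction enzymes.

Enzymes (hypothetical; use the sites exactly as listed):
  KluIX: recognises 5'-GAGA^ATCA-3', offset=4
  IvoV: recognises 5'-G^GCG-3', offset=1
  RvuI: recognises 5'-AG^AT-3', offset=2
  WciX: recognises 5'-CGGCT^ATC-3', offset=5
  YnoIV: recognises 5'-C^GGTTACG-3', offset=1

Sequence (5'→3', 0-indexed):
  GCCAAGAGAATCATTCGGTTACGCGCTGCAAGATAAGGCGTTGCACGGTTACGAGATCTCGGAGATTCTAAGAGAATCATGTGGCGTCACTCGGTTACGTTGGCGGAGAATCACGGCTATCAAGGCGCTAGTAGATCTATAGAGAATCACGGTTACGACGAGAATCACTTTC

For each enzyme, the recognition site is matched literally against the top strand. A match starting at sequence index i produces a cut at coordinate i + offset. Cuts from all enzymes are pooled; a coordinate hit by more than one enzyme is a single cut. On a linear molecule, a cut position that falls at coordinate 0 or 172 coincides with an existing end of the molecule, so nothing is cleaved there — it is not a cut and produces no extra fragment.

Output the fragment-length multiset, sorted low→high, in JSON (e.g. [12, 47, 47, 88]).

[5,5,6,7,7,8,9,9,9,9,9,9,9,10,10,11,11,13,16]

Per-enzyme occurrences:
  KluIX (GAGAATCA, off=4): starts [5, 71, 105, 141, 159] → cuts [9, 75, 109, 145, 163]
  IvoV (GGCG, off=1): starts [36, 82, 101, 123] → cuts [37, 83, 102, 124]
  RvuI (AGAT, off=2): starts [30, 53, 62, 132] → cuts [32, 55, 64, 134]
  WciX (CGGCTATC, off=5): starts [113] → cuts [118]
  YnoIV (CGGTTACG, off=1): starts [15, 45, 91, 149] → cuts [16, 46, 92, 150]

Pooled cuts: [9, 16, 32, 37, 46, 55, 64, 75, 83, 92, 102, 109, 118, 124, 134, 145, 150, 163]

Fragments:
  [0,9): 9 bp
  [9,16): 7 bp
  [16,32): 16 bp
  [32,37): 5 bp
  [37,46): 9 bp
  [46,55): 9 bp
  [55,64): 9 bp
  [64,75): 11 bp
  [75,83): 8 bp
  [83,92): 9 bp
  [92,102): 10 bp
  [102,109): 7 bp
  [109,118): 9 bp
  [118,124): 6 bp
  [124,134): 10 bp
  [134,145): 11 bp
  [145,150): 5 bp
  [150,163): 13 bp
  [163,172): 9 bp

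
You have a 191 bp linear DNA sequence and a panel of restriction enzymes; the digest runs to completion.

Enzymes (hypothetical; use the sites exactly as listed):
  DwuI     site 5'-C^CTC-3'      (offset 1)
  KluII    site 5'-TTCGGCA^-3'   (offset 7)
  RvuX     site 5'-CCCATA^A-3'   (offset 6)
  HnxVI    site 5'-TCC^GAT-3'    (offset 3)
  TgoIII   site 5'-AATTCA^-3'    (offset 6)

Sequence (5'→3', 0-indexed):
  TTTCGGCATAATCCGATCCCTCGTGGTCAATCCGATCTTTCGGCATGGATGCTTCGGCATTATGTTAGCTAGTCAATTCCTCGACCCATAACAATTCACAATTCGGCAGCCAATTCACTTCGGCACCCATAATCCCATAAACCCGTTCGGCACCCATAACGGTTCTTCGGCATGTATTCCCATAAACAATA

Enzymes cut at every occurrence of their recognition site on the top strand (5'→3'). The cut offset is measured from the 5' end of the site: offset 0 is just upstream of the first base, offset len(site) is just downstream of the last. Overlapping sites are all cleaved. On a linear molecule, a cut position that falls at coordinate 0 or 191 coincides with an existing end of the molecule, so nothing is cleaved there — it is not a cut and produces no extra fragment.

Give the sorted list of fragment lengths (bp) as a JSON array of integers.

[5,6,6,6,7,8,8,8,8,9,10,11,12,12,13,14,14,14,20]

Scan for sites:
  DwuI (CCTC, off=1): starts [18, 78] → cuts [19, 79]
  KluII (TTCGGCA, off=7): starts [1, 38, 52, 101, 118, 145, 165] → cuts [8, 45, 59, 108, 125, 152, 172]
  RvuX (CCCATAA, off=6): starts [84, 125, 133, 152, 178] → cuts [90, 131, 139, 158, 184]
  HnxVI (TCCGAT, off=3): starts [11, 30] → cuts [14, 33]
  TgoIII (AATTCA, off=6): starts [92, 111] → cuts [98, 117]

Pooled cuts: [8, 14, 19, 33, 45, 59, 79, 90, 98, 108, 117, 125, 131, 139, 152, 158, 172, 184]

Fragment lengths:
  [0,8): 8 bp
  [8,14): 6 bp
  [14,19): 5 bp
  [19,33): 14 bp
  [33,45): 12 bp
  [45,59): 14 bp
  [59,79): 20 bp
  [79,90): 11 bp
  [90,98): 8 bp
  [98,108): 10 bp
  [108,117): 9 bp
  [117,125): 8 bp
  [125,131): 6 bp
  [131,139): 8 bp
  [139,152): 13 bp
  [152,158): 6 bp
  [158,172): 14 bp
  [172,184): 12 bp
  [184,191): 7 bp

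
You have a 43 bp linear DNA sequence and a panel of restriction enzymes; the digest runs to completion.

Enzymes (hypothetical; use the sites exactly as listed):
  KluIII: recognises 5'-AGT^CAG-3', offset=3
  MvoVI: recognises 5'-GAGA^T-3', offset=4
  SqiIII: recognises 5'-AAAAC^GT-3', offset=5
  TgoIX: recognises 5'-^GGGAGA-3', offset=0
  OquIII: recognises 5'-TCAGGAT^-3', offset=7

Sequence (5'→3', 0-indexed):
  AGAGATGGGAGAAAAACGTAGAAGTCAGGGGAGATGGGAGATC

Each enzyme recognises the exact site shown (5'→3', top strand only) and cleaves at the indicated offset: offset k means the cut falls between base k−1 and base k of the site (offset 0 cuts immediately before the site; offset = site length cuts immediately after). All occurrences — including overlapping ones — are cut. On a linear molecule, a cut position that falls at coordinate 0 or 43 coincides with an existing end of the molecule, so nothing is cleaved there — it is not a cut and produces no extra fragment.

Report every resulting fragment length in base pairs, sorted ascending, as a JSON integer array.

Per-enzyme occurrences:
  KluIII AGTCAG/3: at [22] ⇒ [25]
  MvoVI GAGAT/4: at [1, 30, 37] ⇒ [5, 34, 41]
  SqiIII AAAACGT/5: at [12] ⇒ [17]
  TgoIX GGGAGA/0: at [6, 28, 35] ⇒ [6, 28, 35]
  OquIII (TCAGGAT, off=7): no sites

All cut coordinates (distinct, sorted): [5, 6, 17, 25, 28, 34, 35, 41]

Fragment lengths:
  [0,5): 5 bp
  [5,6): 1 bp
  [6,17): 11 bp
  [17,25): 8 bp
  [25,28): 3 bp
  [28,34): 6 bp
  [34,35): 1 bp
  [35,41): 6 bp
  [41,43): 2 bp

[1,1,2,3,5,6,6,8,11]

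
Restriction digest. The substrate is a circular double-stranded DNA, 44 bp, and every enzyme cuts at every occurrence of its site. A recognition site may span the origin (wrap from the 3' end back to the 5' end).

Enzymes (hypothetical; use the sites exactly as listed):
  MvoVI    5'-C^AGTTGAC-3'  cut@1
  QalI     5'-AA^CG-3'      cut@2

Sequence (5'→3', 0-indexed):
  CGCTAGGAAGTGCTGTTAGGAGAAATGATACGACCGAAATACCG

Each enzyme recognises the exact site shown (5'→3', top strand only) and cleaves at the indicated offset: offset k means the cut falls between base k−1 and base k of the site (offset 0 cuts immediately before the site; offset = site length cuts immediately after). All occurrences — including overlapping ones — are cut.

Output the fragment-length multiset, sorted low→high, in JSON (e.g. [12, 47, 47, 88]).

[44]

Per-enzyme occurrences:
  MvoVI (CAGTTGAC, off=1): no sites
  QalI (AACG, off=2): no sites

All cut coordinates (distinct, sorted): ∅

Fragments:
  no cuts → one circular fragment of 44 bp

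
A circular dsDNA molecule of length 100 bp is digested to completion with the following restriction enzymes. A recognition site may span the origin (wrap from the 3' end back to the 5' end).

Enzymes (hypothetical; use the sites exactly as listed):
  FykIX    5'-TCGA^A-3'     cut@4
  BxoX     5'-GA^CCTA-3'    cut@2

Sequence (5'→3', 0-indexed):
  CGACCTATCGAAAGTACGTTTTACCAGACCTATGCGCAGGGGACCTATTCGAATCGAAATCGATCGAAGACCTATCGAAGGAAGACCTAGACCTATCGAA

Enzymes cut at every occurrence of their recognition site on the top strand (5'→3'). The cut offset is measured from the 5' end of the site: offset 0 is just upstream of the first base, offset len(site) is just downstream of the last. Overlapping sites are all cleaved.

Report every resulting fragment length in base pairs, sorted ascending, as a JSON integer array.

[3,4,5,6,7,8,8,8,9,10,15,17]

Site scan:
  FykIX TCGAA/4: at [7, 48, 53, 63, 74, 95] ⇒ [11, 52, 57, 67, 78, 99]
  BxoX GACCTA/2: at [1, 26, 41, 68, 83, 89] ⇒ [3, 28, 43, 70, 85, 91]

All cut coordinates (distinct, sorted): [3, 11, 28, 43, 52, 57, 67, 70, 78, 85, 91, 99]

Fragments:
  3→11: 8 bp
  11→28: 17 bp
  28→43: 15 bp
  43→52: 9 bp
  52→57: 5 bp
  57→67: 10 bp
  67→70: 3 bp
  70→78: 8 bp
  78→85: 7 bp
  85→91: 6 bp
  91→99: 8 bp
  99→3 (wrap): 100-99+3 = 4 bp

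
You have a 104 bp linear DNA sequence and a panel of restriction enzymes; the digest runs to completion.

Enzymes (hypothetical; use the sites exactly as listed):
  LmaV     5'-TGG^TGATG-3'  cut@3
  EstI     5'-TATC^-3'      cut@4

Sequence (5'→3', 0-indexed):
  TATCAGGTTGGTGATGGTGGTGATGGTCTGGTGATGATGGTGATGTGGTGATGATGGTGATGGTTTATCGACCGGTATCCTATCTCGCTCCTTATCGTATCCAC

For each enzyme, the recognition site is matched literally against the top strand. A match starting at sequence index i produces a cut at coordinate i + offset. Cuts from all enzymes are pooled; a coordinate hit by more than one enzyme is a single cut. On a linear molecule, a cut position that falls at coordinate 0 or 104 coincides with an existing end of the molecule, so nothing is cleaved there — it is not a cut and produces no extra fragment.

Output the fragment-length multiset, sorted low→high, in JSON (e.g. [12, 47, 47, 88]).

[3,4,5,5,7,8,9,9,9,10,11,12,12]

Per-enzyme occurrences:
  LmaV (TGGTGATG, off=3): starts [8, 17, 28, 37, 45, 54] → cuts [11, 20, 31, 40, 48, 57]
  EstI (TATC, off=4): starts [0, 65, 75, 80, 92, 97] → cuts [4, 69, 79, 84, 96, 101]

Pooled cuts: [4, 11, 20, 31, 40, 48, 57, 69, 79, 84, 96, 101]

Fragments:
  [0,4): 4 bp
  [4,11): 7 bp
  [11,20): 9 bp
  [20,31): 11 bp
  [31,40): 9 bp
  [40,48): 8 bp
  [48,57): 9 bp
  [57,69): 12 bp
  [69,79): 10 bp
  [79,84): 5 bp
  [84,96): 12 bp
  [96,101): 5 bp
  [101,104): 3 bp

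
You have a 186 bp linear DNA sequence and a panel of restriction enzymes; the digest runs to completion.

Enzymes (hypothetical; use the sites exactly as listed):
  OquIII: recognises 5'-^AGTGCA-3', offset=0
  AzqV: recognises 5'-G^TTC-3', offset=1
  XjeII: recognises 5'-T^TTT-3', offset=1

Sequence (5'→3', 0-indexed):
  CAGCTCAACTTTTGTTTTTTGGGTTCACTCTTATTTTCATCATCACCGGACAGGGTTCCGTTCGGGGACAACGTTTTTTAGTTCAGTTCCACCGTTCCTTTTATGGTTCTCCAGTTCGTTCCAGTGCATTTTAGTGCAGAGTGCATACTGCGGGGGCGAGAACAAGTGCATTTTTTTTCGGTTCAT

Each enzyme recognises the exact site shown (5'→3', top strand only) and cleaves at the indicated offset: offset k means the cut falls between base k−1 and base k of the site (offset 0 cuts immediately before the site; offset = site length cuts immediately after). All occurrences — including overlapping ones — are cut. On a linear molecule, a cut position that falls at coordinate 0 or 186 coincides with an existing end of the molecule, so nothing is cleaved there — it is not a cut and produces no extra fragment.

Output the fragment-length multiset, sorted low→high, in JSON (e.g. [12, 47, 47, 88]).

[1,1,1,1,1,1,1,1,3,4,4,5,5,5,5,5,5,6,6,7,7,7,7,8,8,10,11,14,21,25]

Scan for sites:
  OquIII AGTGCA/0: at [122, 132, 139, 164] ⇒ [122, 132, 139, 164]
  AzqV GTTC/1: at [22, 54, 59, 80, 85, 93, 105, 113, 117, 180] ⇒ [23, 55, 60, 81, 86, 94, 106, 114, 118, 181]
  XjeII TTTT/1: at [9, 14, 15, 16, 33, 73, 74, 75, 98, 128, 170, 171, 172, 173, 174] ⇒ [10, 15, 16, 17, 34, 74, 75, 76, 99, 129, 171, 172, 173, 174, 175]

All cut coordinates (distinct, sorted): [10, 15, 16, 17, 23, 34, 55, 60, 74, 75, 76, 81, 86, 94, 99, 106, 114, 118, 122, 129, 132, 139, 164, 171, 172, 173, 174, 175, 181]

Fragment lengths:
  [0,10): 10 bp
  [10,15): 5 bp
  [15,16): 1 bp
  [16,17): 1 bp
  [17,23): 6 bp
  [23,34): 11 bp
  [34,55): 21 bp
  [55,60): 5 bp
  [60,74): 14 bp
  [74,75): 1 bp
  [75,76): 1 bp
  [76,81): 5 bp
  [81,86): 5 bp
  [86,94): 8 bp
  [94,99): 5 bp
  [99,106): 7 bp
  [106,114): 8 bp
  [114,118): 4 bp
  [118,122): 4 bp
  [122,129): 7 bp
  [129,132): 3 bp
  [132,139): 7 bp
  [139,164): 25 bp
  [164,171): 7 bp
  [171,172): 1 bp
  [172,173): 1 bp
  [173,174): 1 bp
  [174,175): 1 bp
  [175,181): 6 bp
  [181,186): 5 bp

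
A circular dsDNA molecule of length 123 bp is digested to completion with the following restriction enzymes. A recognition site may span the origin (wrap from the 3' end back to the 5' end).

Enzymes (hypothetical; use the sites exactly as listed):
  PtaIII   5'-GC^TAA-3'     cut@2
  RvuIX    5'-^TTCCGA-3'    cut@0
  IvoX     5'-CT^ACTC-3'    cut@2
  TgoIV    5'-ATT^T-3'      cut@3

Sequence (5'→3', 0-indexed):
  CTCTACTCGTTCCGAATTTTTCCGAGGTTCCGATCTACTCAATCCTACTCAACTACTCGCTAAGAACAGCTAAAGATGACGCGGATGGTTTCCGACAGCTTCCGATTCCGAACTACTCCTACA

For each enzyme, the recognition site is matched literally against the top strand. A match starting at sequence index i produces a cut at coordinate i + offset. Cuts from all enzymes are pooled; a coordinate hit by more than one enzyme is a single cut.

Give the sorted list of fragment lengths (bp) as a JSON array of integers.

[1,5,6,6,8,8,9,9,9,10,10,10,13,19]

Site scan:
  PtaIII (GCTAA, off=2): starts [58, 68] → cuts [60, 70]
  RvuIX (TTCCGA, off=0): starts [9, 19, 27, 89, 99, 105] → cuts [9, 19, 27, 89, 99, 105]
  IvoX (CTACTC, off=2): starts [2, 34, 44, 52, 112] → cuts [4, 36, 46, 54, 114]
  TgoIV (ATTT, off=3): starts [15] → cuts [18]

All cut coordinates (distinct, sorted): [4, 9, 18, 19, 27, 36, 46, 54, 60, 70, 89, 99, 105, 114]

Fragments:
  4→9: 5 bp
  9→18: 9 bp
  18→19: 1 bp
  19→27: 8 bp
  27→36: 9 bp
  36→46: 10 bp
  46→54: 8 bp
  54→60: 6 bp
  60→70: 10 bp
  70→89: 19 bp
  89→99: 10 bp
  99→105: 6 bp
  105→114: 9 bp
  114→4 (wrap): 123-114+4 = 13 bp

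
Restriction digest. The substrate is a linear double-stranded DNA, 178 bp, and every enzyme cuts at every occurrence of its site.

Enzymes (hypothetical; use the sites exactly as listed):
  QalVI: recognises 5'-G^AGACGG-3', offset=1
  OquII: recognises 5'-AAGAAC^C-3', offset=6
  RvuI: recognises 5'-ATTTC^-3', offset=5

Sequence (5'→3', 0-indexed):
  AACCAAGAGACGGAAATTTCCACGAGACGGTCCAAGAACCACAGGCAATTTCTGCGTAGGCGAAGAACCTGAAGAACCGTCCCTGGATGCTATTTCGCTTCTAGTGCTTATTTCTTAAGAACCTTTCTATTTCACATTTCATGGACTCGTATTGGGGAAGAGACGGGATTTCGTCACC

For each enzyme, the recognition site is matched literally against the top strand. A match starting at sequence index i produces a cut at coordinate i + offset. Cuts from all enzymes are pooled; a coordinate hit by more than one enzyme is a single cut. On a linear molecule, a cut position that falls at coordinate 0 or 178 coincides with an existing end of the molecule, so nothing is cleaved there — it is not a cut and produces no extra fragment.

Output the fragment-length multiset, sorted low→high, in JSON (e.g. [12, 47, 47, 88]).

Site scan:
  QalVI (GAGACGG, off=1): starts [6, 23, 159] → cuts [7, 24, 160]
  OquII (AAGAACC, off=6): starts [33, 62, 71, 116] → cuts [39, 68, 77, 122]
  RvuI (ATTTC, off=5): starts [15, 47, 91, 109, 128, 135, 167] → cuts [20, 52, 96, 114, 133, 140, 172]

All cut coordinates (distinct, sorted): [7, 20, 24, 39, 52, 68, 77, 96, 114, 122, 133, 140, 160, 172]

Fragments:
  [0,7): 7 bp
  [7,20): 13 bp
  [20,24): 4 bp
  [24,39): 15 bp
  [39,52): 13 bp
  [52,68): 16 bp
  [68,77): 9 bp
  [77,96): 19 bp
  [96,114): 18 bp
  [114,122): 8 bp
  [122,133): 11 bp
  [133,140): 7 bp
  [140,160): 20 bp
  [160,172): 12 bp
  [172,178): 6 bp

[4,6,7,7,8,9,11,12,13,13,15,16,18,19,20]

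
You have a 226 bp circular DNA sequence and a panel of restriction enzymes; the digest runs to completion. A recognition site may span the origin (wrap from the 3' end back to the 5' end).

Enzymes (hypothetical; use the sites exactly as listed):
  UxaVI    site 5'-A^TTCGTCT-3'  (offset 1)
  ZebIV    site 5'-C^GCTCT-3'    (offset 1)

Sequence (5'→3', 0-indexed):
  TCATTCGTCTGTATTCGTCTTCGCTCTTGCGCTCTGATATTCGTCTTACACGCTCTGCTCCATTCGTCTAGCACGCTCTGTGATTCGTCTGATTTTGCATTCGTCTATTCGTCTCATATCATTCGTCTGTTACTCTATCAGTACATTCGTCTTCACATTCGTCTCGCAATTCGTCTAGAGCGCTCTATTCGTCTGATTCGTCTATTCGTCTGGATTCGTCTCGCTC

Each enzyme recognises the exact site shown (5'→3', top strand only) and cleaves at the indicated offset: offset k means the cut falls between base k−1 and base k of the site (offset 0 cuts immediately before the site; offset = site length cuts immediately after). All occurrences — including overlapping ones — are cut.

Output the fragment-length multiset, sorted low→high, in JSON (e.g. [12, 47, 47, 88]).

Site scan:
  UxaVI (ATTCGTCT, off=1): starts [2, 12, 38, 61, 82, 98, 106, 120, 144, 156, 168, 186, 195, 203, 213] → cuts [3, 13, 39, 62, 83, 99, 107, 121, 145, 157, 169, 187, 196, 204, 214]
  ZebIV (CGCTCT, off=1): starts [21, 29, 50, 73, 180, 221] → cuts [22, 30, 51, 74, 181, 222]

All cut coordinates (distinct, sorted): [3, 13, 22, 30, 39, 51, 62, 74, 83, 99, 107, 121, 145, 157, 169, 181, 187, 196, 204, 214, 222]

Fragment lengths:
  3→13: 10 bp
  13→22: 9 bp
  22→30: 8 bp
  30→39: 9 bp
  39→51: 12 bp
  51→62: 11 bp
  62→74: 12 bp
  74→83: 9 bp
  83→99: 16 bp
  99→107: 8 bp
  107→121: 14 bp
  121→145: 24 bp
  145→157: 12 bp
  157→169: 12 bp
  169→181: 12 bp
  181→187: 6 bp
  187→196: 9 bp
  196→204: 8 bp
  204→214: 10 bp
  214→222: 8 bp
  222→3 (wrap): 226-222+3 = 7 bp

[6,7,8,8,8,8,9,9,9,9,10,10,11,12,12,12,12,12,14,16,24]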